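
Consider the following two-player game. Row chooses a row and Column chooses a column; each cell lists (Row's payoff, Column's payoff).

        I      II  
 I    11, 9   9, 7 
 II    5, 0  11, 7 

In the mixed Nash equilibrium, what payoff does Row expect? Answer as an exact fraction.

Column mixes with probability q on I, chosen so Row is indifferent: 11q + 9(1−q) = 5q + 11(1−q) gives q = 1/4.
Row's expected payoff (from either row, since indifferent) is 11·1/4 + 9·3/4 = 19/2.

19/2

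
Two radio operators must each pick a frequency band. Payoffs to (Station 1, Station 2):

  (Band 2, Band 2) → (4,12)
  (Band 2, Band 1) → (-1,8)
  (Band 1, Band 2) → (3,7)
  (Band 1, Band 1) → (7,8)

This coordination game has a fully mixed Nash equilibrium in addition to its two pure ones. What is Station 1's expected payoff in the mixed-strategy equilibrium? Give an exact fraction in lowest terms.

Station 2 mixes with probability q on Band 2, chosen so Station 1 is indifferent: 4q + (-1)(1−q) = 3q + 7(1−q) gives q = 8/9.
Station 1's expected payoff (from either row, since indifferent) is 4·8/9 + (-1)·1/9 = 31/9.

31/9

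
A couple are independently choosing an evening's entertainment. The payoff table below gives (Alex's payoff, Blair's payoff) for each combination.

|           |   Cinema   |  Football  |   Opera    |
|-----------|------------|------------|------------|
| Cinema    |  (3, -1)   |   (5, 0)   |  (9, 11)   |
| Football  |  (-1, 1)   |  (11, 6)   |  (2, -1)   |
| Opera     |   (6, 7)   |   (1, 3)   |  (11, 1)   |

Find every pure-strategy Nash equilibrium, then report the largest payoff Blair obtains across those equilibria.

7

Both Football is a pure NE (Alex: 11 ≥ 5; Blair: 6 ≥ 1). Blair gets 6.
(Opera, Cinema) is a pure NE (Alex: 6 ≥ 3; Blair: 7 ≥ 3). Blair gets 7.
Every other cell has a profitable deviation for at least one player. Highest of {6, 7} is 7.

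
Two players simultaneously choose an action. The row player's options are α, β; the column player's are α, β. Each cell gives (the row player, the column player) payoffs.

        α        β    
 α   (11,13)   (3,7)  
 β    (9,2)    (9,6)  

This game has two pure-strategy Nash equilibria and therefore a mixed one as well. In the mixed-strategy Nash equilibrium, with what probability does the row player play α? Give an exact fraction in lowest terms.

2/5

The row player's mix p on α must make the column player indifferent between α and β.
The column player's payoff from α: 13p + 2(1−p). From β: 7p + 6(1−p).
Set equal: 6p = 4(1−p) → p = 4/10 = 2/5.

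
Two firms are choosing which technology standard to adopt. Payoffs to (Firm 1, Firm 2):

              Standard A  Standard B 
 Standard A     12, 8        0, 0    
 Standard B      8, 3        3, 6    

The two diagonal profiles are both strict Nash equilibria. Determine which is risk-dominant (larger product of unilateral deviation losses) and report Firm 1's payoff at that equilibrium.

12

At both Standard A: Firm 1 loses 12 − 8 = 4 by deviating; Firm 2 loses 8 − 0 = 8. Product = 4·8 = 32.
At both Standard B: Firm 1 loses 3 − 0 = 3 by deviating; Firm 2 loses 6 − 3 = 3. Product = 3·3 = 9.
32 > 9, so both Standard A is risk-dominant. Firm 1's payoff there is 12.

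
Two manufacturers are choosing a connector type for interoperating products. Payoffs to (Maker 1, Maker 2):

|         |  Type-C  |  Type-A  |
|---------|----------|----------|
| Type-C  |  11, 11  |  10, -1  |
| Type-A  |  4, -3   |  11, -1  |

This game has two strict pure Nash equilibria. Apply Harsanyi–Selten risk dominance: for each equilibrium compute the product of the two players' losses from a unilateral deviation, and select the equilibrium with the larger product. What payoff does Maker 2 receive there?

11

At both Type-C: Maker 1 loses 11 − 4 = 7 by deviating; Maker 2 loses 11 − (-1) = 12. Product = 7·12 = 84.
At both Type-A: Maker 1 loses 11 − 10 = 1 by deviating; Maker 2 loses -1 − (-3) = 2. Product = 1·2 = 2.
84 > 2, so both Type-C is risk-dominant. Maker 2's payoff there is 11.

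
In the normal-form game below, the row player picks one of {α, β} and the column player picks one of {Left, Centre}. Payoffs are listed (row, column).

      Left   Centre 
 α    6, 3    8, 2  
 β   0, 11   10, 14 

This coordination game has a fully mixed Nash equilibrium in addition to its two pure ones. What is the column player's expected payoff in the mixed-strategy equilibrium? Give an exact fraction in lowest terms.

The row player mixes with probability p on α, chosen so the column player is indifferent: 3p + 11(1−p) = 2p + 14(1−p) gives p = 3/4.
The column player's expected payoff is 3·3/4 + 11·1/4 = 5.

5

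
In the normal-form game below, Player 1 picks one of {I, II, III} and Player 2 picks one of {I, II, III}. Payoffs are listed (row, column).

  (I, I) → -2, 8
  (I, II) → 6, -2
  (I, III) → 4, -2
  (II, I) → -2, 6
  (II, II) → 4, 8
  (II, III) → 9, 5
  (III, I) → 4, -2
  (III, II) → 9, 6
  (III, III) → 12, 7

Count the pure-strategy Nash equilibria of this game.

Both III: Player 1 gets 12 (best alternative 9); Player 2 gets 7 (best alternative 6). Neither deviates — NE.
Both II is not a NE: Player 1 would switch to III (9 > 4).
No other cell survives both best-response checks, so there is 1 pure NE.

1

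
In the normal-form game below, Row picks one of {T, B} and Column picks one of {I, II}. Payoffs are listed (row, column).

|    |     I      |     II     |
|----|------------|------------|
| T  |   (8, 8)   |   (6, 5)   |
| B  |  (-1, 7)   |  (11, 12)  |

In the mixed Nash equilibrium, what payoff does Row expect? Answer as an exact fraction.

47/7

Column mixes with probability q on I, chosen so Row is indifferent: 8q + 6(1−q) = (-1)q + 11(1−q) gives q = 5/14.
Row's expected payoff (from either row, since indifferent) is 8·5/14 + 6·9/14 = 47/7.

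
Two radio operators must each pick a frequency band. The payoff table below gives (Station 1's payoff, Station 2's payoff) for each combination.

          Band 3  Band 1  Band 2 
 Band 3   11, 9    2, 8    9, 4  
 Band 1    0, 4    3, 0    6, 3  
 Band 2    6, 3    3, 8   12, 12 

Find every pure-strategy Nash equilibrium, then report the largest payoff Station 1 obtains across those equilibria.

Both Band 3 is a pure NE (Station 1: 11 ≥ 6; Station 2: 9 ≥ 8). Station 1 gets 11.
Both Band 2 is a pure NE (Station 1: 12 ≥ 9; Station 2: 12 ≥ 8). Station 1 gets 12.
Every other cell has a profitable deviation for at least one player. Highest of {11, 12} is 12.

12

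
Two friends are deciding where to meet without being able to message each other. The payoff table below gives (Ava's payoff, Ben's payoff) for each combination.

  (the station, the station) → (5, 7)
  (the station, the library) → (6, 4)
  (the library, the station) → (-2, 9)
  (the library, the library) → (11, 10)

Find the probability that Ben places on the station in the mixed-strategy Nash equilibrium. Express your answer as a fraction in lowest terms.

5/12

Ben's mix q on the station must make Ava indifferent between the station and the library.
Ava's payoff from the station: 5q + 6(1−q). From the library: (-2)q + 11(1−q).
Set equal: 7q = 5(1−q) → q = 5/12.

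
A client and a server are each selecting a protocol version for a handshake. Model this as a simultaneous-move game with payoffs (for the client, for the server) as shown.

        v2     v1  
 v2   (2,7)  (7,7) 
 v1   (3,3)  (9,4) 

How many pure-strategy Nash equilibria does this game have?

1

Both v1: the client gets 9 (best alternative 7); the server gets 4 (best alternative 3). Neither deviates — NE.
Both v2 is not a NE: the client would switch to v1 (3 > 2).
No other cell survives both best-response checks, so there is 1 pure NE.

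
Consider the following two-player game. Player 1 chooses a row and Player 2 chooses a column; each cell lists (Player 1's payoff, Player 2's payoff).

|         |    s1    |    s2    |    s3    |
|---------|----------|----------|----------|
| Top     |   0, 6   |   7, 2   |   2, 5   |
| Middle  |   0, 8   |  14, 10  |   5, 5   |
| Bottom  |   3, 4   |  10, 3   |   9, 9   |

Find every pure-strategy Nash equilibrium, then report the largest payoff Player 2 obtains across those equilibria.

(Middle, s2) is a pure NE (Player 1: 14 ≥ 10; Player 2: 10 ≥ 8). Player 2 gets 10.
(Bottom, s3) is a pure NE (Player 1: 9 ≥ 5; Player 2: 9 ≥ 4). Player 2 gets 9.
Every other cell has a profitable deviation for at least one player. Highest of {10, 9} is 10.

10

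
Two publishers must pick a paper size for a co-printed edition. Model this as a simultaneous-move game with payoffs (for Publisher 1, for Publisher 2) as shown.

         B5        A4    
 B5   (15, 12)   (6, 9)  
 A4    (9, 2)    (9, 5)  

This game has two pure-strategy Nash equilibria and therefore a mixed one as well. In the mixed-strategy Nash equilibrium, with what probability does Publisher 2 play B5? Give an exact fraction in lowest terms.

1/3

Publisher 2's mix q on B5 must make Publisher 1 indifferent between B5 and A4.
Publisher 1's payoff from B5: 15q + 6(1−q). From A4: 9q + 9(1−q).
Set equal: 6q = 3(1−q) → q = 3/9 = 1/3.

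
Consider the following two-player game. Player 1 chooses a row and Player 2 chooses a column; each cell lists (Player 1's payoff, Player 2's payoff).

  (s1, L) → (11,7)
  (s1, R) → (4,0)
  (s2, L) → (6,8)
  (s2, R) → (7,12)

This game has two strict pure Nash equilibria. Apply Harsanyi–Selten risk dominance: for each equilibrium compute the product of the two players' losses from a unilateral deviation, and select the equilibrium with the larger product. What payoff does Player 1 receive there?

At (s1, L): Player 1 loses 11 − 6 = 5 by deviating; Player 2 loses 7 − 0 = 7. Product = 5·7 = 35.
At (s2, R): Player 1 loses 7 − 4 = 3 by deviating; Player 2 loses 12 − 8 = 4. Product = 3·4 = 12.
35 > 12, so (s1, L) is risk-dominant. Player 1's payoff there is 11.

11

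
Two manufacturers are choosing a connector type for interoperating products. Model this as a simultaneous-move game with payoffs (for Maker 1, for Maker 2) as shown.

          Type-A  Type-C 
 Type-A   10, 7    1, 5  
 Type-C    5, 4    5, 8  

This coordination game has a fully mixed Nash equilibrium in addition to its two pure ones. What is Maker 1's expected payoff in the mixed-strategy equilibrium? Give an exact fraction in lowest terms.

5

Maker 2 mixes with probability q on Type-A, chosen so Maker 1 is indifferent: 10q + 1(1−q) = 5q + 5(1−q) gives q = 4/9.
Maker 1's expected payoff (from either row, since indifferent) is 10·4/9 + 1·5/9 = 5.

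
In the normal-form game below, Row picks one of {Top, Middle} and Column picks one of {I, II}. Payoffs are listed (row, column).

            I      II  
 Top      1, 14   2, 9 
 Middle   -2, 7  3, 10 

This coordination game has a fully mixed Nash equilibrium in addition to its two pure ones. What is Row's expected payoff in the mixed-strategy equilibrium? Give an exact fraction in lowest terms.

Column mixes with probability q on I, chosen so Row is indifferent: 1q + 2(1−q) = (-2)q + 3(1−q) gives q = 1/4.
Row's expected payoff (from either row, since indifferent) is 1·1/4 + 2·3/4 = 7/4.

7/4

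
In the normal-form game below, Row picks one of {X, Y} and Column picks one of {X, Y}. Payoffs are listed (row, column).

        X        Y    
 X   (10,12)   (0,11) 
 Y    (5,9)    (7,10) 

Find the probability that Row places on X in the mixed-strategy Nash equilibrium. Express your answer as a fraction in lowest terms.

Row's mix p on X must make Column indifferent between X and Y.
Column's payoff from X: 12p + 9(1−p). From Y: 11p + 10(1−p).
Set equal: 1p = 1(1−p) → p = 1/2.

1/2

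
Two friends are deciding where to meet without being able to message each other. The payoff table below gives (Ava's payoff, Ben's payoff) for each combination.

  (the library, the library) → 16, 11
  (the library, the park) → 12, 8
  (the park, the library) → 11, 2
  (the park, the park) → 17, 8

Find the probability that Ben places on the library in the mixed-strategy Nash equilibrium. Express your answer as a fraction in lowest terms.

Ben's mix q on the library must make Ava indifferent between the library and the park.
Ava's payoff from the library: 16q + 12(1−q). From the park: 11q + 17(1−q).
Set equal: 5q = 5(1−q) → q = 5/10 = 1/2.

1/2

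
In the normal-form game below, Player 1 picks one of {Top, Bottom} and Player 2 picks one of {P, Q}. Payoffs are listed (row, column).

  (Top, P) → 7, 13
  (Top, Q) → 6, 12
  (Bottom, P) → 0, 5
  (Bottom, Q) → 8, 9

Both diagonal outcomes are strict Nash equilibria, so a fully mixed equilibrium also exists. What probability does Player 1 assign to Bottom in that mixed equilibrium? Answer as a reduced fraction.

Player 1's mix p on Top must make Player 2 indifferent between P and Q.
Player 2's payoff from P: 13p + 5(1−p). From Q: 12p + 9(1−p).
Set equal: 1p = 4(1−p) → p = 4/5.
Probability on Bottom is 1 − 4/5 = 1/5.

1/5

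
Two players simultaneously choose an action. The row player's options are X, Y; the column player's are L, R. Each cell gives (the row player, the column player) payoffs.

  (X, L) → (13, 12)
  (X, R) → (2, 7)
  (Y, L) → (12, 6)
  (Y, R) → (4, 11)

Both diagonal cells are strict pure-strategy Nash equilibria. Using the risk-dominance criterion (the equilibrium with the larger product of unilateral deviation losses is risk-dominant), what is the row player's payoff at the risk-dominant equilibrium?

At (X, L): the row player loses 13 − 12 = 1 by deviating; the column player loses 12 − 7 = 5. Product = 1·5 = 5.
At (Y, R): the row player loses 4 − 2 = 2 by deviating; the column player loses 11 − 6 = 5. Product = 2·5 = 10.
10 > 5, so (Y, R) is risk-dominant. The row player's payoff there is 4.

4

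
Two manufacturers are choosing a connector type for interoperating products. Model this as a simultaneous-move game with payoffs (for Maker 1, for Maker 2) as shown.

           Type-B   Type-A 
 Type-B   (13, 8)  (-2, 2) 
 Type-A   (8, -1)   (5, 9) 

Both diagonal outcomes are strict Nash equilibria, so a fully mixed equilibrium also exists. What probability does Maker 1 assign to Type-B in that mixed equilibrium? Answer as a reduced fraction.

5/8

Maker 1's mix p on Type-B must make Maker 2 indifferent between Type-B and Type-A.
Maker 2's payoff from Type-B: 8p + (-1)(1−p). From Type-A: 2p + 9(1−p).
Set equal: 6p = 10(1−p) → p = 10/16 = 5/8.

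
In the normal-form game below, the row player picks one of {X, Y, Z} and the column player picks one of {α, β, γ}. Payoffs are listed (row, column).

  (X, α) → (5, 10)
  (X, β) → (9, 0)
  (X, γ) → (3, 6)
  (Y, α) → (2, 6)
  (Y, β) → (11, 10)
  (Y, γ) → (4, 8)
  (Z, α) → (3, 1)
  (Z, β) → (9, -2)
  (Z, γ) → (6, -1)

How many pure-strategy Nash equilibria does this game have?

2

(X, α): the row player gets 5 (best alternative 3); the column player gets 10 (best alternative 6). Neither deviates — NE.
(Y, β): the row player gets 11 (best alternative 9); the column player gets 10 (best alternative 8). Neither deviates — NE.
(Z, γ) is not a NE: the column player would switch to α (1 > -1).
No other cell survives both best-response checks, so there are 2 pure NE.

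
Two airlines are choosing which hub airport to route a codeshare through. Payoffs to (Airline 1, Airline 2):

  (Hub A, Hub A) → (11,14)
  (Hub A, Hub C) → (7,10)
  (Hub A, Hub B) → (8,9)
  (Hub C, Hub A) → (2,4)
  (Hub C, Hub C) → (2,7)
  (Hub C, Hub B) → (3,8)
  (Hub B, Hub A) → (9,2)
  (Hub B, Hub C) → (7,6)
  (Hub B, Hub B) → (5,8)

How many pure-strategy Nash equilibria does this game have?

1

Both Hub A: Airline 1 gets 11 (best alternative 9); Airline 2 gets 14 (best alternative 10). Neither deviates — NE.
Both Hub B is not a NE: Airline 1 would switch to Hub A (8 > 5).
No other cell survives both best-response checks, so there is 1 pure NE.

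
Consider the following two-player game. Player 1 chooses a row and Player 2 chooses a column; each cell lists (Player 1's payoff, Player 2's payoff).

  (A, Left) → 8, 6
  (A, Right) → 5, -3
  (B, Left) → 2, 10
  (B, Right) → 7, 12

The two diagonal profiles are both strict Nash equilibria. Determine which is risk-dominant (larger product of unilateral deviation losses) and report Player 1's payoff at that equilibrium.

At (A, Left): Player 1 loses 8 − 2 = 6 by deviating; Player 2 loses 6 − (-3) = 9. Product = 6·9 = 54.
At (B, Right): Player 1 loses 7 − 5 = 2 by deviating; Player 2 loses 12 − 10 = 2. Product = 2·2 = 4.
54 > 4, so (A, Left) is risk-dominant. Player 1's payoff there is 8.

8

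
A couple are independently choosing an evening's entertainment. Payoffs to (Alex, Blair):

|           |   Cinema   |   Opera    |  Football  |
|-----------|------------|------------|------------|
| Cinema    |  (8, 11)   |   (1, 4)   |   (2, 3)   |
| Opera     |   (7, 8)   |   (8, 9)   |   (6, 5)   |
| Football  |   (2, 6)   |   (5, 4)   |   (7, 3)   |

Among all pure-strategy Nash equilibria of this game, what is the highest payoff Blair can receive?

11

Both Cinema is a pure NE (Alex: 8 ≥ 7; Blair: 11 ≥ 4). Blair gets 11.
Both Opera is a pure NE (Alex: 8 ≥ 5; Blair: 9 ≥ 8). Blair gets 9.
Every other cell has a profitable deviation for at least one player. Highest of {11, 9} is 11.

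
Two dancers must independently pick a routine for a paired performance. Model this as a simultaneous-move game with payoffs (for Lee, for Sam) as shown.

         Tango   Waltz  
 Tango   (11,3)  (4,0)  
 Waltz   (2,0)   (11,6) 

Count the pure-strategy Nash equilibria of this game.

Both Tango: Lee gets 11 (best alternative 2); Sam gets 3 (best alternative 0). Neither deviates — NE.
Both Waltz: Lee gets 11 (best alternative 4); Sam gets 6 (best alternative 0). Neither deviates — NE.
(Tango, Waltz) is not a NE: Lee would switch to Waltz (11 > 4).
No other cell survives both best-response checks, so there are 2 pure NE.

2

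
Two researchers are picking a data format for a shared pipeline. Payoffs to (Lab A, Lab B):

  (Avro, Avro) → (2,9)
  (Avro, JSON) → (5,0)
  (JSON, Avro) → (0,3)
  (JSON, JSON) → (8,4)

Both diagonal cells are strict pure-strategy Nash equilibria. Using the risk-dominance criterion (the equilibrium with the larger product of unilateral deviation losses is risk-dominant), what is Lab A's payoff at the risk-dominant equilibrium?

2

At both Avro: Lab A loses 2 − 0 = 2 by deviating; Lab B loses 9 − 0 = 9. Product = 2·9 = 18.
At both JSON: Lab A loses 8 − 5 = 3 by deviating; Lab B loses 4 − 3 = 1. Product = 3·1 = 3.
18 > 3, so both Avro is risk-dominant. Lab A's payoff there is 2.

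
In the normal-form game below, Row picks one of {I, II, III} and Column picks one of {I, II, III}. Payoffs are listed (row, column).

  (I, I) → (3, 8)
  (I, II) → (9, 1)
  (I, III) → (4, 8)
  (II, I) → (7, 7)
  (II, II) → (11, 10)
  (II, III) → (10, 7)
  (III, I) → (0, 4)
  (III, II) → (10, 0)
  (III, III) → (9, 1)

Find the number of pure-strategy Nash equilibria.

Both II: Row gets 11 (best alternative 10); Column gets 10 (best alternative 7). Neither deviates — NE.
Both III is not a NE: Row would switch to II (10 > 9).
No other cell survives both best-response checks, so there is 1 pure NE.

1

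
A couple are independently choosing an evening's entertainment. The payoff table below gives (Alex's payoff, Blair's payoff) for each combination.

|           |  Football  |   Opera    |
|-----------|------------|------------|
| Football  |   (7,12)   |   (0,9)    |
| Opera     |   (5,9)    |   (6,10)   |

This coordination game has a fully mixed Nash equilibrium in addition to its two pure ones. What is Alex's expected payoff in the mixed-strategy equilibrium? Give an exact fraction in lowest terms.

21/4

Blair mixes with probability q on Football, chosen so Alex is indifferent: 7q + 0(1−q) = 5q + 6(1−q) gives q = 3/4.
Alex's expected payoff (from either row, since indifferent) is 7·3/4 + 0·1/4 = 21/4.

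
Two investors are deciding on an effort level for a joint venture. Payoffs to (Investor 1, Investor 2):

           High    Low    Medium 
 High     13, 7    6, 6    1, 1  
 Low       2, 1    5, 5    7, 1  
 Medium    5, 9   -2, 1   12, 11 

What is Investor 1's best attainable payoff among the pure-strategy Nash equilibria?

Both High is a pure NE (Investor 1: 13 ≥ 5; Investor 2: 7 ≥ 6). Investor 1 gets 13.
Both Medium is a pure NE (Investor 1: 12 ≥ 7; Investor 2: 11 ≥ 9). Investor 1 gets 12.
Every other cell has a profitable deviation for at least one player. Highest of {13, 12} is 13.

13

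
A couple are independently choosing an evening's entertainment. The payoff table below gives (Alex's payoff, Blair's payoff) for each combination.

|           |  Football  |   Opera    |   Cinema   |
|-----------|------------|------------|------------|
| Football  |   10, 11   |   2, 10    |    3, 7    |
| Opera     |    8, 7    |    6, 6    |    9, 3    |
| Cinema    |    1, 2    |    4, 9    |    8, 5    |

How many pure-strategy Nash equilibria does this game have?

1

Both Football: Alex gets 10 (best alternative 8); Blair gets 11 (best alternative 10). Neither deviates — NE.
Both Opera is not a NE: Blair would switch to Football (7 > 6).
No other cell survives both best-response checks, so there is 1 pure NE.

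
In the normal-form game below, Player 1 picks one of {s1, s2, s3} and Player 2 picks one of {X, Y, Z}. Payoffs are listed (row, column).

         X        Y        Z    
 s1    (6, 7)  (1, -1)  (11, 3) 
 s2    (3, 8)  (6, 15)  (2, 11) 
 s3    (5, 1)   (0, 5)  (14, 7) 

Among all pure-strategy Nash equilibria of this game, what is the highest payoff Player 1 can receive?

(s1, X) is a pure NE (Player 1: 6 ≥ 5; Player 2: 7 ≥ 3). Player 1 gets 6.
(s2, Y) is a pure NE (Player 1: 6 ≥ 1; Player 2: 15 ≥ 11). Player 1 gets 6.
(s3, Z) is a pure NE (Player 1: 14 ≥ 11; Player 2: 7 ≥ 5). Player 1 gets 14.
Every other cell has a profitable deviation for at least one player. Highest of {6, 6, 14} is 14.

14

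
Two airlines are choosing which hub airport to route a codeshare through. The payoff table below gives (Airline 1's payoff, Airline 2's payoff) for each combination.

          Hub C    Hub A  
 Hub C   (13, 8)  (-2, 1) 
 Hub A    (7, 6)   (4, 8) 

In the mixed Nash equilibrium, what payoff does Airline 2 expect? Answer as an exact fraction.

Airline 1 mixes with probability p on Hub C, chosen so Airline 2 is indifferent: 8p + 6(1−p) = 1p + 8(1−p) gives p = 2/9.
Airline 2's expected payoff is 8·2/9 + 6·7/9 = 58/9.

58/9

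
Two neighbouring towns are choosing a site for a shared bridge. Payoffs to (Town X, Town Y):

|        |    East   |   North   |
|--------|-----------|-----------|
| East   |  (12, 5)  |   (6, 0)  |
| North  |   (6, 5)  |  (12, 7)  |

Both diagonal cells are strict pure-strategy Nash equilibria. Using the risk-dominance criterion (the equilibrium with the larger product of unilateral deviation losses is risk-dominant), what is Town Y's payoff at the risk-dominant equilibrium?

5

At both East: Town X loses 12 − 6 = 6 by deviating; Town Y loses 5 − 0 = 5. Product = 6·5 = 30.
At both North: Town X loses 12 − 6 = 6 by deviating; Town Y loses 7 − 5 = 2. Product = 6·2 = 12.
30 > 12, so both East is risk-dominant. Town Y's payoff there is 5.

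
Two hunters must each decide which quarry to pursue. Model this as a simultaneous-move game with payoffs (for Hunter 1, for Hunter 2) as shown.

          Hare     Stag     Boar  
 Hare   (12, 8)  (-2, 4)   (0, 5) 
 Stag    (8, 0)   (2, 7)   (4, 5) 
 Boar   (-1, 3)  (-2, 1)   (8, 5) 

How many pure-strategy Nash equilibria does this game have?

Both Hare: Hunter 1 gets 12 (best alternative 8); Hunter 2 gets 8 (best alternative 5). Neither deviates — NE.
Both Stag: Hunter 1 gets 2 (best alternative -2); Hunter 2 gets 7 (best alternative 5). Neither deviates — NE.
Both Boar: Hunter 1 gets 8 (best alternative 4); Hunter 2 gets 5 (best alternative 3). Neither deviates — NE.
(Hare, Boar) is not a NE: Hunter 1 would switch to Boar (8 > 0).
No other cell survives both best-response checks, so there are 3 pure NE.

3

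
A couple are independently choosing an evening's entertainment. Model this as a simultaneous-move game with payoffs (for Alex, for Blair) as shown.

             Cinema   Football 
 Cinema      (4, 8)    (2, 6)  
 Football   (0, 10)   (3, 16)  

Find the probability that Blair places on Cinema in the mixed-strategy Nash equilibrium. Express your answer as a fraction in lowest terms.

Blair's mix q on Cinema must make Alex indifferent between Cinema and Football.
Alex's payoff from Cinema: 4q + 2(1−q). From Football: 0q + 3(1−q).
Set equal: 4q = 1(1−q) → q = 1/5.

1/5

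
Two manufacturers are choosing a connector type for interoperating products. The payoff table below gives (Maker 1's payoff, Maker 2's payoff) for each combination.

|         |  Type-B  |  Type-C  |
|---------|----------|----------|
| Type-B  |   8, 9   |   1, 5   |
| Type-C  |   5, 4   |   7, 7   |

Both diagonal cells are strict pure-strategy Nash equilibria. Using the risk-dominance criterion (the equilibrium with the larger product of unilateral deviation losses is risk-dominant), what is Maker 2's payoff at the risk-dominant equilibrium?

7

At both Type-B: Maker 1 loses 8 − 5 = 3 by deviating; Maker 2 loses 9 − 5 = 4. Product = 3·4 = 12.
At both Type-C: Maker 1 loses 7 − 1 = 6 by deviating; Maker 2 loses 7 − 4 = 3. Product = 6·3 = 18.
18 > 12, so both Type-C is risk-dominant. Maker 2's payoff there is 7.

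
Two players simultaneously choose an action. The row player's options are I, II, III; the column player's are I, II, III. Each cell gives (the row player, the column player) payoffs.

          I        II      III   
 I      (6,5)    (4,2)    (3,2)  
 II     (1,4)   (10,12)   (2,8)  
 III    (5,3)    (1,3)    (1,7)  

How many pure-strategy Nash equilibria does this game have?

Both I: the row player gets 6 (best alternative 5); the column player gets 5 (best alternative 2). Neither deviates — NE.
Both II: the row player gets 10 (best alternative 4); the column player gets 12 (best alternative 8). Neither deviates — NE.
Both III is not a NE: the row player would switch to I (3 > 1).
No other cell survives both best-response checks, so there are 2 pure NE.

2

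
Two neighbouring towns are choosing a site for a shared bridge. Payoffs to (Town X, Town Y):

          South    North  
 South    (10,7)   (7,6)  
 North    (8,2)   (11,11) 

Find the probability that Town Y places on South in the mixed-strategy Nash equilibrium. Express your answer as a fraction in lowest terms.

2/3

Town Y's mix q on South must make Town X indifferent between South and North.
Town X's payoff from South: 10q + 7(1−q). From North: 8q + 11(1−q).
Set equal: 2q = 4(1−q) → q = 4/6 = 2/3.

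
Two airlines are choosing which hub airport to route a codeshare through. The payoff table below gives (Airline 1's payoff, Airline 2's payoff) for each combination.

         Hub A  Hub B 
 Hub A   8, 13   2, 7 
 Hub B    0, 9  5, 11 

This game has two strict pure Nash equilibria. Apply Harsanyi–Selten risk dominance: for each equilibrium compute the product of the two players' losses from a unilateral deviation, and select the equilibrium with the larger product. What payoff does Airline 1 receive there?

At both Hub A: Airline 1 loses 8 − 0 = 8 by deviating; Airline 2 loses 13 − 7 = 6. Product = 8·6 = 48.
At both Hub B: Airline 1 loses 5 − 2 = 3 by deviating; Airline 2 loses 11 − 9 = 2. Product = 3·2 = 6.
48 > 6, so both Hub A is risk-dominant. Airline 1's payoff there is 8.

8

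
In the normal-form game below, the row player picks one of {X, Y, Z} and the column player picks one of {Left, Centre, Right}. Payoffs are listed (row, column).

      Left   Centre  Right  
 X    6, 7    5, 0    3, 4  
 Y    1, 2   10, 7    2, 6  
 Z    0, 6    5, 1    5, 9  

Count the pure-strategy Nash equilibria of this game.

3

(X, Left): the row player gets 6 (best alternative 1); the column player gets 7 (best alternative 4). Neither deviates — NE.
(Y, Centre): the row player gets 10 (best alternative 5); the column player gets 7 (best alternative 6). Neither deviates — NE.
(Z, Right): the row player gets 5 (best alternative 3); the column player gets 9 (best alternative 6). Neither deviates — NE.
(X, Right) is not a NE: the row player would switch to Z (5 > 3).
No other cell survives both best-response checks, so there are 3 pure NE.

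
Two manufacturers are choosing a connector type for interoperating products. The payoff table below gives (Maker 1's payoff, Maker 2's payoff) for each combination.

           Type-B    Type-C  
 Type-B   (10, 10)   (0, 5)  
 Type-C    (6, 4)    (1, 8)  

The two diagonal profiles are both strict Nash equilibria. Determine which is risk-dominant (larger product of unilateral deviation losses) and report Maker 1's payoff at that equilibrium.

At both Type-B: Maker 1 loses 10 − 6 = 4 by deviating; Maker 2 loses 10 − 5 = 5. Product = 4·5 = 20.
At both Type-C: Maker 1 loses 1 − 0 = 1 by deviating; Maker 2 loses 8 − 4 = 4. Product = 1·4 = 4.
20 > 4, so both Type-B is risk-dominant. Maker 1's payoff there is 10.

10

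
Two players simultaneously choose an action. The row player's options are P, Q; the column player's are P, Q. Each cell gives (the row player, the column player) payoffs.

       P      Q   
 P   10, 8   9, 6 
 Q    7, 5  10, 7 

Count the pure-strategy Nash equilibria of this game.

Both P: the row player gets 10 (best alternative 7); the column player gets 8 (best alternative 6). Neither deviates — NE.
Both Q: the row player gets 10 (best alternative 9); the column player gets 7 (best alternative 5). Neither deviates — NE.
(P, Q) is not a NE: the row player would switch to Q (10 > 9).
No other cell survives both best-response checks, so there are 2 pure NE.

2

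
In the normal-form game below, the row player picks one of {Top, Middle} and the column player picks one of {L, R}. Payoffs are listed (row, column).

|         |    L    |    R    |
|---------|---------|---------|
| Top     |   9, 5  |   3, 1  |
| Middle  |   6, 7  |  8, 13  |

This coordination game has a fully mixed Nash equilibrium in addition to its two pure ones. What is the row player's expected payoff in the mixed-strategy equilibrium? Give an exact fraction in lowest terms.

The column player mixes with probability q on L, chosen so the row player is indifferent: 9q + 3(1−q) = 6q + 8(1−q) gives q = 5/8.
The row player's expected payoff (from either row, since indifferent) is 9·5/8 + 3·3/8 = 27/4.

27/4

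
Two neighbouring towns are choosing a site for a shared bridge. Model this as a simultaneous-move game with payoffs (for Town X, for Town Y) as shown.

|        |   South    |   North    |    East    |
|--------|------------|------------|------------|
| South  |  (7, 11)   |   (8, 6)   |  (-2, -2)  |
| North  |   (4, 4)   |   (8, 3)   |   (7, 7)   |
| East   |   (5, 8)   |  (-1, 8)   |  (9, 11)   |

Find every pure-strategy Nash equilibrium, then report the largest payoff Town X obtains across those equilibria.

9

Both South is a pure NE (Town X: 7 ≥ 5; Town Y: 11 ≥ 6). Town X gets 7.
Both East is a pure NE (Town X: 9 ≥ 7; Town Y: 11 ≥ 8). Town X gets 9.
Every other cell has a profitable deviation for at least one player. Highest of {7, 9} is 9.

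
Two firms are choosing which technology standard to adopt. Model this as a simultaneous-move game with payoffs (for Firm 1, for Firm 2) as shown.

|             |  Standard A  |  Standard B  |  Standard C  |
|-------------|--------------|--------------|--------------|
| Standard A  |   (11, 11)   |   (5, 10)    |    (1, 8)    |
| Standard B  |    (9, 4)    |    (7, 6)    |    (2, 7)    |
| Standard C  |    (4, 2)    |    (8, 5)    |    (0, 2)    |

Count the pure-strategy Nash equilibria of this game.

Both Standard A: Firm 1 gets 11 (best alternative 9); Firm 2 gets 11 (best alternative 10). Neither deviates — NE.
(Standard B, Standard C): Firm 1 gets 2 (best alternative 1); Firm 2 gets 7 (best alternative 6). Neither deviates — NE.
(Standard C, Standard B): Firm 1 gets 8 (best alternative 7); Firm 2 gets 5 (best alternative 2). Neither deviates — NE.
Both Standard C is not a NE: Firm 1 would switch to Standard B (2 > 0).
No other cell survives both best-response checks, so there are 3 pure NE.

3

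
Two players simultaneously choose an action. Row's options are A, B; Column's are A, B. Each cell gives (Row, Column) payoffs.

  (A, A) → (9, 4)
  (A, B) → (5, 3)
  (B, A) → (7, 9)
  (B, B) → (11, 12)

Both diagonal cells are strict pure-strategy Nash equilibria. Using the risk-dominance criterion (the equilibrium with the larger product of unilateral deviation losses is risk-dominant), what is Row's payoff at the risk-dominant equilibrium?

11

At both A: Row loses 9 − 7 = 2 by deviating; Column loses 4 − 3 = 1. Product = 2·1 = 2.
At both B: Row loses 11 − 5 = 6 by deviating; Column loses 12 − 9 = 3. Product = 6·3 = 18.
18 > 2, so both B is risk-dominant. Row's payoff there is 11.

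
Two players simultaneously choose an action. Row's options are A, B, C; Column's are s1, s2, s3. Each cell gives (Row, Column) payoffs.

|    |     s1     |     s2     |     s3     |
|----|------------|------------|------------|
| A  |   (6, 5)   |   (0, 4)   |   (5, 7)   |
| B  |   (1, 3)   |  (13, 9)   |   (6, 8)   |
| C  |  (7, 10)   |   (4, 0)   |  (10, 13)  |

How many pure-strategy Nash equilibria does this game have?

2

(B, s2): Row gets 13 (best alternative 4); Column gets 9 (best alternative 8). Neither deviates — NE.
(C, s3): Row gets 10 (best alternative 6); Column gets 13 (best alternative 10). Neither deviates — NE.
(A, s1) is not a NE: Row would switch to C (7 > 6).
No other cell survives both best-response checks, so there are 2 pure NE.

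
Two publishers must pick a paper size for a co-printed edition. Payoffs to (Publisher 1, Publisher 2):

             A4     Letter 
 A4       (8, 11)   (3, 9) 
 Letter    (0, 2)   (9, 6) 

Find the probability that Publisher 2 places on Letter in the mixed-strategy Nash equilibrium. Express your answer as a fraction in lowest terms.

Publisher 2's mix q on A4 must make Publisher 1 indifferent between A4 and Letter.
Publisher 1's payoff from A4: 8q + 3(1−q). From Letter: 0q + 9(1−q).
Set equal: 8q = 6(1−q) → q = 6/14 = 3/7.
Probability on Letter is 1 − 3/7 = 4/7.

4/7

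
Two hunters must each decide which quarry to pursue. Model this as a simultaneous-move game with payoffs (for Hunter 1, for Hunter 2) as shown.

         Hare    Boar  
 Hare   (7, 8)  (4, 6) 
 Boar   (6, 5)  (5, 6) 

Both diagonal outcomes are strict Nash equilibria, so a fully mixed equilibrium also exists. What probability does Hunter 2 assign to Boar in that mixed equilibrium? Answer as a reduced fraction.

1/2

Hunter 2's mix q on Hare must make Hunter 1 indifferent between Hare and Boar.
Hunter 1's payoff from Hare: 7q + 4(1−q). From Boar: 6q + 5(1−q).
Set equal: 1q = 1(1−q) → q = 1/2.
Probability on Boar is 1 − 1/2 = 1/2.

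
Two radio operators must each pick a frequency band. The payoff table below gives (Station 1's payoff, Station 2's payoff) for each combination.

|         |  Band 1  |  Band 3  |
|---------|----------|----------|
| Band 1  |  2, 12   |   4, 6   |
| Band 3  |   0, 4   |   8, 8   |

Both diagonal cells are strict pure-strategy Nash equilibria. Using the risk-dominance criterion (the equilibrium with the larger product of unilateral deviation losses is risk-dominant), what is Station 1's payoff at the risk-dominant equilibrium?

At both Band 1: Station 1 loses 2 − 0 = 2 by deviating; Station 2 loses 12 − 6 = 6. Product = 2·6 = 12.
At both Band 3: Station 1 loses 8 − 4 = 4 by deviating; Station 2 loses 8 − 4 = 4. Product = 4·4 = 16.
16 > 12, so both Band 3 is risk-dominant. Station 1's payoff there is 8.

8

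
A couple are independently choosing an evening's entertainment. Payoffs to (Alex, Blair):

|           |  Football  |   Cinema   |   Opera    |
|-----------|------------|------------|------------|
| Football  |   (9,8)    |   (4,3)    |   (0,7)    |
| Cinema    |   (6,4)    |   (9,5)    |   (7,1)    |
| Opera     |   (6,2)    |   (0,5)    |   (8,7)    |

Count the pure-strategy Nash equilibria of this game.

Both Football: Alex gets 9 (best alternative 6); Blair gets 8 (best alternative 7). Neither deviates — NE.
Both Cinema: Alex gets 9 (best alternative 4); Blair gets 5 (best alternative 4). Neither deviates — NE.
Both Opera: Alex gets 8 (best alternative 7); Blair gets 7 (best alternative 5). Neither deviates — NE.
(Football, Opera) is not a NE: Alex would switch to Opera (8 > 0).
No other cell survives both best-response checks, so there are 3 pure NE.

3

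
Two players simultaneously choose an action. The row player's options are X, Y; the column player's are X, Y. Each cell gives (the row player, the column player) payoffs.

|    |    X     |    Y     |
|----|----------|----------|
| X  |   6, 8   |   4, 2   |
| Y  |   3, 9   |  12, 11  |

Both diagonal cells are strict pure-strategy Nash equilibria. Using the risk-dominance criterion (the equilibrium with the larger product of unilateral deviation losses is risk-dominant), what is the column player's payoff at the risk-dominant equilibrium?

At both X: the row player loses 6 − 3 = 3 by deviating; the column player loses 8 − 2 = 6. Product = 3·6 = 18.
At both Y: the row player loses 12 − 4 = 8 by deviating; the column player loses 11 − 9 = 2. Product = 8·2 = 16.
18 > 16, so both X is risk-dominant. The column player's payoff there is 8.

8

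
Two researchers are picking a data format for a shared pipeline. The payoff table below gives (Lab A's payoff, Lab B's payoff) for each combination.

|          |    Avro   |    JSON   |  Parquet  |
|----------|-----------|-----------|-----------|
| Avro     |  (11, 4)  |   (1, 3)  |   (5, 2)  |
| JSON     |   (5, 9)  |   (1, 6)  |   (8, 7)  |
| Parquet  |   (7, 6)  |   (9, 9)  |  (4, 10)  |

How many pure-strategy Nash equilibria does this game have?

1

Both Avro: Lab A gets 11 (best alternative 7); Lab B gets 4 (best alternative 3). Neither deviates — NE.
Both Parquet is not a NE: Lab A would switch to JSON (8 > 4).
No other cell survives both best-response checks, so there is 1 pure NE.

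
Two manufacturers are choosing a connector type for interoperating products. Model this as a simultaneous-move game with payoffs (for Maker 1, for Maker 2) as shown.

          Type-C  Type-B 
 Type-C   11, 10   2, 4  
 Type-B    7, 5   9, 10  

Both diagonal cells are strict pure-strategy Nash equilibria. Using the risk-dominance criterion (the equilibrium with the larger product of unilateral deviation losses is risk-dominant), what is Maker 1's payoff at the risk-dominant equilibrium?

9

At both Type-C: Maker 1 loses 11 − 7 = 4 by deviating; Maker 2 loses 10 − 4 = 6. Product = 4·6 = 24.
At both Type-B: Maker 1 loses 9 − 2 = 7 by deviating; Maker 2 loses 10 − 5 = 5. Product = 7·5 = 35.
35 > 24, so both Type-B is risk-dominant. Maker 1's payoff there is 9.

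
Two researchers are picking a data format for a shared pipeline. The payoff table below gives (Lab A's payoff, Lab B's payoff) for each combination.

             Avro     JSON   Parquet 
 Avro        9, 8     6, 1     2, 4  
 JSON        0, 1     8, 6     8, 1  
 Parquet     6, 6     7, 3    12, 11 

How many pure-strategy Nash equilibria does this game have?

Both Avro: Lab A gets 9 (best alternative 6); Lab B gets 8 (best alternative 4). Neither deviates — NE.
Both JSON: Lab A gets 8 (best alternative 7); Lab B gets 6 (best alternative 1). Neither deviates — NE.
Both Parquet: Lab A gets 12 (best alternative 8); Lab B gets 11 (best alternative 6). Neither deviates — NE.
(Parquet, Avro) is not a NE: Lab A would switch to Avro (9 > 6).
No other cell survives both best-response checks, so there are 3 pure NE.

3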